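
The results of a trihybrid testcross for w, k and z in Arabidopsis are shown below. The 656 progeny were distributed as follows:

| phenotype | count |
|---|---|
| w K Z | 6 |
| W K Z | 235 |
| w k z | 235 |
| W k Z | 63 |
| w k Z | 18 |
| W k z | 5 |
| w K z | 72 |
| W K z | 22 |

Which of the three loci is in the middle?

w

The two most frequent reciprocal classes, w k z and W K Z, are the parental types, so the F1 was w k z / W K Z.
The two rarest classes, W k z and w K Z, are the double crossovers. Comparing them with the parentals, only the w allele has switched, so w is the middle locus and the order is k – w – z.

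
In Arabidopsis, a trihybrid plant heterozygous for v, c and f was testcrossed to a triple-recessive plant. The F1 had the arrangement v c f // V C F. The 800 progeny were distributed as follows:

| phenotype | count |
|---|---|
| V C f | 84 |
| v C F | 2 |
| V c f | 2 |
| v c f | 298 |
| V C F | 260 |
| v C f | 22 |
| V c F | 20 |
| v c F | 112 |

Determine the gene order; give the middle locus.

The two rarest classes, V c f and v C F, are the double crossovers. Comparing them with the parentals, only the v allele has switched, so v is the middle locus and the order is c – v – f.

v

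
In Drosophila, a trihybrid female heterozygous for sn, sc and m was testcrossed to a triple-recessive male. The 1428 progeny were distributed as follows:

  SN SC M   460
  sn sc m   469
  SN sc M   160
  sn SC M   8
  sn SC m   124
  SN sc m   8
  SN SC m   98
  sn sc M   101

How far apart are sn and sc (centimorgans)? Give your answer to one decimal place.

21.0 centimorgans

The two most frequent reciprocal classes, sn sc m and SN SC M, are the parental types, so the F1 was sn sc m / SN SC M.
The two rarest classes, SN sc m and sn SC M, are the double crossovers. Comparing them with the parentals, only the sn allele has switched, so sn is the middle locus and the order is sc – sn – m.
Crossovers in the sc–sn interval produce the single-crossover classes sn SC m and SN sc M (124 + 160 = 284) plus the double crossovers (16).
RF(sc–sn) = (284 + 16) / 1428 = 300/1428 = 0.2101 → 21.0 centimorgans.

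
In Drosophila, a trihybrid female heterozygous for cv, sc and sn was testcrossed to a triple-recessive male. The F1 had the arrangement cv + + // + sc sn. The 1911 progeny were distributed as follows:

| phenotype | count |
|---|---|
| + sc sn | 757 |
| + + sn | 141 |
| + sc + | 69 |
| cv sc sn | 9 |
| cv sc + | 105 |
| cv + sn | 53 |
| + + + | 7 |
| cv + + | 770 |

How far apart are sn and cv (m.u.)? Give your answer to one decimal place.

7.2 m.u.

The two rarest classes, + + + and cv sc sn, are the double crossovers. Comparing them with the parentals, only the cv allele has switched, so cv is the middle locus and the order is sn – cv – sc.
Crossovers in the sn–cv interval produce the single-crossover classes cv + sn and + sc + (53 + 69 = 122) plus the double crossovers (16).
RF(sn–cv) = (122 + 16) / 1911 = 138/1911 = 0.0722 → 7.2 m.u.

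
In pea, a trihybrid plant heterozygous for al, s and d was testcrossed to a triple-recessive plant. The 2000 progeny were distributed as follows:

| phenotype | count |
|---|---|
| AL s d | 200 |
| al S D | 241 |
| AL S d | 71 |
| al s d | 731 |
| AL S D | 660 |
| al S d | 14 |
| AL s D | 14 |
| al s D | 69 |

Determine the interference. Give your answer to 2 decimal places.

0.29

The two most frequent reciprocal classes, al s d and AL S D, are the parental types, so the F1 was al s d / AL S D.
The two rarest classes, al S d and AL s D, are the double crossovers. Comparing them with the parentals, only the s allele has switched, so s is the middle locus and the order is d – s – al.
d–s: (140 + 28)/2000 = 0.0840; s–al: (441 + 28)/2000 = 0.2345.
Expected DCO frequency = 0.0840 × 0.2345 ≈ 0.01970; observed = 28/2000 ≈ 0.01400.
Coefficient of coincidence = 0.01400/0.01970 ≈ 0.71; interference = 1 − 0.71 = 0.29.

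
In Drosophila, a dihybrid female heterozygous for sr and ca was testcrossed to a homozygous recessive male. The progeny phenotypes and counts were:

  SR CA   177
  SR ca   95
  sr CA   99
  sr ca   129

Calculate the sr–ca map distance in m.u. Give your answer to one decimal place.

38.8 m.u.

The two most frequent classes, SR CA (177) and sr ca (129), are the parental types, so the F1 was SR CA / sr ca.
The recombinant classes are SR ca and sr CA: 95 + 99 = 194.
Recombination frequency = 194/500 = 0.3880 ≈ 38.8%, i.e. 38.8 m.u.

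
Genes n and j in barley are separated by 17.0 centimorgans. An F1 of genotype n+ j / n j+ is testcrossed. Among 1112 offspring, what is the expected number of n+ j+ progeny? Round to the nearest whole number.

A map distance of 17.0 centimorgans corresponds to a recombination frequency of 0.170.
The F1 is n+ j / n j+, so n+ j+ is a recombinant gamete class with expected frequency r/2 = 0.170/2 = 0.0850.
Expected number = 0.0850 × 1112 = 94.52 ≈ 95.

95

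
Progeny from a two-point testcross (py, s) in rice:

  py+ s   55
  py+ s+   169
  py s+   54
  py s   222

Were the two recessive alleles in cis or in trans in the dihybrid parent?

cis

The two most frequent classes are py+ s+ (169) and py s (222); these are the parental (non-recombinant) types.
So the F1 carried py+ s+ on one chromosome and py s on the other — the recessive alleles are on the same chromosome (cis / coupling).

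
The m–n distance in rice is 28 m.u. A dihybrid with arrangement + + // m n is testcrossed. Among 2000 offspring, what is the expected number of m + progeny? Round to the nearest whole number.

A map distance of 28 m.u. corresponds to a recombination frequency of 0.280.
The F1 is + + / m n, so m + is a recombinant gamete class with expected frequency r/2 = 0.280/2 = 0.1400.
Expected number = 0.1400 × 2000 = 280.00 ≈ 280.

280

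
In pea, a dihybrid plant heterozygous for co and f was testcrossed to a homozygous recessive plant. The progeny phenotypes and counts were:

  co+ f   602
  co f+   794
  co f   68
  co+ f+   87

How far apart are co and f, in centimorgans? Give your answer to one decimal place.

10.0 centimorgans

The two most frequent classes, co+ f (602) and co f+ (794), are the parental types, so the F1 was co+ f / co f+.
The recombinant classes are co+ f+ and co f: 87 + 68 = 155.
Recombination frequency = 155/1551 = 0.0999 ≈ 10.0%, i.e. 10.0 centimorgans.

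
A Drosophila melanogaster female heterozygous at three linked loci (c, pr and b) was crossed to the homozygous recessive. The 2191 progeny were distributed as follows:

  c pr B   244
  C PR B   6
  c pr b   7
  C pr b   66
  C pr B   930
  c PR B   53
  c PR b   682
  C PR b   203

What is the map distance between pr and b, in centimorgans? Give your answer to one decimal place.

The two most frequent reciprocal classes, c PR b and C pr B, are the parental types, so the F1 was c PR b / C pr B.
The two rarest classes, c pr b and C PR B, are the double crossovers. Comparing them with the parentals, only the pr allele has switched, so pr is the middle locus and the order is c – pr – b.
Crossovers in the pr–b interval produce the single-crossover classes c PR B and C pr b (53 + 66 = 119) plus the double crossovers (13).
RF(pr–b) = (119 + 13) / 2191 = 132/2191 = 0.0602 → 6.0 centimorgans.

6.0 centimorgans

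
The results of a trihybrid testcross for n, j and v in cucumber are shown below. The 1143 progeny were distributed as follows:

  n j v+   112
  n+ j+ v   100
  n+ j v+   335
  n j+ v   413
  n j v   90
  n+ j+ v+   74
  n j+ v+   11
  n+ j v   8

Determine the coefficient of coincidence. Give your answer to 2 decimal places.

0.51

The two most frequent reciprocal classes, n j+ v and n+ j v+, are the parental types, so the F1 was n j+ v / n+ j v+.
The two rarest classes, n j+ v+ and n+ j v, are the double crossovers. Comparing them with the parentals, only the v allele has switched, so v is the middle locus and the order is n – v – j.
n–v: (212 + 19)/1143 = 0.2021; v–j: (164 + 19)/1143 = 0.1601.
Expected DCO frequency = 0.2021 × 0.1601 ≈ 0.03236; observed = 19/1143 ≈ 0.01662.
Coefficient of coincidence = 0.01662/0.03236 ≈ 0.51.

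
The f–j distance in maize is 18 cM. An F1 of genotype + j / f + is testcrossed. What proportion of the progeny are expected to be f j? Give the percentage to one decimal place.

A map distance of 18 cM corresponds to a recombination frequency of 0.180.
The F1 is + j / f +, so f j is a recombinant gamete class with expected frequency r/2 = 0.180/2 = 0.0900.
That is 0.0900 = 9.0% of the progeny.

9.0%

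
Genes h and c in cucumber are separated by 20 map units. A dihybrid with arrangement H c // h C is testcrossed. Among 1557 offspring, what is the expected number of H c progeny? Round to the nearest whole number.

623

A map distance of 20 map units corresponds to a recombination frequency of 0.200.
The F1 is H c / h C, so H c is a parental gamete class with expected frequency (1 − r)/2 = 0.800/2 = 0.4000.
Expected number = 0.4000 × 1557 = 622.80 ≈ 623.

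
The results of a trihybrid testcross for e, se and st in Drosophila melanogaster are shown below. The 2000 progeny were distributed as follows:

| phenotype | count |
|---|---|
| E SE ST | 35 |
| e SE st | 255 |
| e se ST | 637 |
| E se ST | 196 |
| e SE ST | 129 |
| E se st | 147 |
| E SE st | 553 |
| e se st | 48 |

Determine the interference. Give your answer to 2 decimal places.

The two most frequent reciprocal classes, E SE st and e se ST, are the parental types, so the F1 was E SE st / e se ST.
The two rarest classes, E SE ST and e se st, are the double crossovers. Comparing them with the parentals, only the st allele has switched, so st is the middle locus and the order is se – st – e.
se–st: (276 + 83)/2000 = 0.1795; st–e: (451 + 83)/2000 = 0.2670.
Expected DCO frequency = 0.1795 × 0.2670 ≈ 0.04793; observed = 83/2000 ≈ 0.04150.
Coefficient of coincidence = 0.04150/0.04793 ≈ 0.87; interference = 1 − 0.87 = 0.13.

0.13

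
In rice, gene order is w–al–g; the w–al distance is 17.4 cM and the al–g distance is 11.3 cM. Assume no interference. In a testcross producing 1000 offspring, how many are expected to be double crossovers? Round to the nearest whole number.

20

Map distances give recombination frequencies of 0.174 and 0.113 for the two intervals.
With no interference, expected double-crossover frequency = 0.174 × 0.113 = 0.01966.
Expected number = 0.01966 × 1000 = 19.66 ≈ 20.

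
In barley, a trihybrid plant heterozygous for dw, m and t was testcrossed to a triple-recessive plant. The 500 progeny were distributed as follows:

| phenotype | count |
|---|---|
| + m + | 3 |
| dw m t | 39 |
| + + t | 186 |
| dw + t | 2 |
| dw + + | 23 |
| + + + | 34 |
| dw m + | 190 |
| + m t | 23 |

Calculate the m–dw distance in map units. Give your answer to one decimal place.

10.2 map units

The two most frequent reciprocal classes, + + t and dw m +, are the parental types, so the F1 was + + t / dw m +.
The two rarest classes, dw + t and + m +, are the double crossovers. Comparing them with the parentals, only the dw allele has switched, so dw is the middle locus and the order is m – dw – t.
Crossovers in the m–dw interval produce the single-crossover classes + m t and dw + + (23 + 23 = 46) plus the double crossovers (5).
RF(m–dw) = (46 + 5) / 500 = 51/500 = 0.1020 → 10.2 map units.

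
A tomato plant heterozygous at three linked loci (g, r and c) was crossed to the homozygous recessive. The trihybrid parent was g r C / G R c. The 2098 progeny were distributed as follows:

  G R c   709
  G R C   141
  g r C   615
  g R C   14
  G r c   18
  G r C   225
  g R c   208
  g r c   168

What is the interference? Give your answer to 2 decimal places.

The two rarest classes, g R C and G r c, are the double crossovers. Comparing them with the parentals, only the r allele has switched, so r is the middle locus and the order is g – r – c.
g–r: (433 + 32)/2098 = 0.2216; r–c: (309 + 32)/2098 = 0.1625.
Expected DCO frequency = 0.2216 × 0.1625 ≈ 0.03601; observed = 32/2098 ≈ 0.01525.
Coefficient of coincidence = 0.01525/0.03601 ≈ 0.42; interference = 1 − 0.42 = 0.58.

0.58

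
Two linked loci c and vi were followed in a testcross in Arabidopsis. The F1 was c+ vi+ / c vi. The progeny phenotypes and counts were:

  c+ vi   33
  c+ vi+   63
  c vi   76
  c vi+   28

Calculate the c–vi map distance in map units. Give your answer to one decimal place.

30.5 map units

The recombinant classes are c+ vi and c vi+: 33 + 28 = 61.
Recombination frequency = 61/200 = 0.3050 ≈ 30.5%, i.e. 30.5 map units.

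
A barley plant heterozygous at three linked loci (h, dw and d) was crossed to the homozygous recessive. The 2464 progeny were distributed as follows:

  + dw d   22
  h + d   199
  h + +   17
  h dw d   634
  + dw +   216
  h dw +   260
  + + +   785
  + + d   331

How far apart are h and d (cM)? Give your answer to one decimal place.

The two most frequent reciprocal classes, h dw d and + + +, are the parental types, so the F1 was h dw d / + + +.
The two rarest classes, + dw d and h + +, are the double crossovers. Comparing them with the parentals, only the h allele has switched, so h is the middle locus and the order is dw – h – d.
Crossovers in the h–d interval produce the single-crossover classes h dw + and + + d (260 + 331 = 591) plus the double crossovers (39).
RF(h–d) = (591 + 39) / 2464 = 630/2464 = 0.2557 → 25.6 cM.

25.6 cM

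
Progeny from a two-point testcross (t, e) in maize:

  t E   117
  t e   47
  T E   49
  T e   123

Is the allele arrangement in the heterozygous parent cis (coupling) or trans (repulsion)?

trans

The two most frequent classes are T e (123) and t E (117); these are the parental (non-recombinant) types.
So the F1 carried T e on one chromosome and t E on the other — the recessive alleles are on opposite chromosomes (trans / repulsion).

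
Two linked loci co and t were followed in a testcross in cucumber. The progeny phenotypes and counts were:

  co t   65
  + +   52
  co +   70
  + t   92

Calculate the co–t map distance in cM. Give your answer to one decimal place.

41.9 cM

The two most frequent classes, + t (92) and co + (70), are the parental types, so the F1 was + t / co +.
The recombinant classes are + + and co t: 52 + 65 = 117.
Recombination frequency = 117/279 = 0.4194 ≈ 41.9%, i.e. 41.9 cM.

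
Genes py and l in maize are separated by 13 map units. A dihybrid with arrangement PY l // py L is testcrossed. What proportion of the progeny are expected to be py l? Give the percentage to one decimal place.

6.5%

A map distance of 13 map units corresponds to a recombination frequency of 0.130.
The F1 is PY l / py L, so py l is a recombinant gamete class with expected frequency r/2 = 0.130/2 = 0.0650.
That is 0.0650 = 6.5% of the progeny.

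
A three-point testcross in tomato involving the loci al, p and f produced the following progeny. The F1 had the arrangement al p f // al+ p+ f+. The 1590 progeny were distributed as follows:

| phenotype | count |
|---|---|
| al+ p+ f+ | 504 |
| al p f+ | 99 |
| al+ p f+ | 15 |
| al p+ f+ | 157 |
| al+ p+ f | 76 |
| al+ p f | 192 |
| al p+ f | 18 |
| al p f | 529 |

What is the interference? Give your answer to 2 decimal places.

The two rarest classes, al p+ f and al+ p f+, are the double crossovers. Comparing them with the parentals, only the p allele has switched, so p is the middle locus and the order is al – p – f.
al–p: (349 + 33)/1590 = 0.2403; p–f: (175 + 33)/1590 = 0.1308.
Expected DCO frequency = 0.2403 × 0.1308 ≈ 0.03143; observed = 33/1590 ≈ 0.02075.
Coefficient of coincidence = 0.02075/0.03143 ≈ 0.66; interference = 1 − 0.66 = 0.34.

0.34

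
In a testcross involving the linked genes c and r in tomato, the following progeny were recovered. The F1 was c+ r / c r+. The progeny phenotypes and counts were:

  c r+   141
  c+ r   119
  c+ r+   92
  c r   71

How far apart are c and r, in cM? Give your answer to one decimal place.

38.5 cM

The recombinant classes are c+ r+ and c r: 92 + 71 = 163.
Recombination frequency = 163/423 = 0.3853 ≈ 38.5%, i.e. 38.5 cM.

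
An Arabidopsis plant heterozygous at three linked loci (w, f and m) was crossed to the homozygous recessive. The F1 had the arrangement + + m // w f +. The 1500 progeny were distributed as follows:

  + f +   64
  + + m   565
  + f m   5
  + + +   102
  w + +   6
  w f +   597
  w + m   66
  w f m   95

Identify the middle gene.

The two rarest classes, + f m and w + +, are the double crossovers. Comparing them with the parentals, only the f allele has switched, so f is the middle locus and the order is m – f – w.

f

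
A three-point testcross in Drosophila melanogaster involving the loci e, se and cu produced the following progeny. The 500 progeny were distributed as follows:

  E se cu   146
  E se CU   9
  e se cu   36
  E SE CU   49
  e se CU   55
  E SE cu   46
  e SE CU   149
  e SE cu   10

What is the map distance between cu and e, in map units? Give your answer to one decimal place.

The two most frequent reciprocal classes, e SE CU and E se cu, are the parental types, so the F1 was e SE CU / E se cu.
The two rarest classes, e SE cu and E se CU, are the double crossovers. Comparing them with the parentals, only the cu allele has switched, so cu is the middle locus and the order is se – cu – e.
Crossovers in the cu–e interval produce the single-crossover classes E SE CU and e se cu (49 + 36 = 85) plus the double crossovers (19).
RF(cu–e) = (85 + 19) / 500 = 104/500 = 0.2080 → 20.8 map units.

20.8 map units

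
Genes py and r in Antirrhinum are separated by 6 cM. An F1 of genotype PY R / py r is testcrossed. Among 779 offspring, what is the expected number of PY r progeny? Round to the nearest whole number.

23

A map distance of 6 cM corresponds to a recombination frequency of 0.060.
The F1 is PY R / py r, so PY r is a recombinant gamete class with expected frequency r/2 = 0.060/2 = 0.0300.
Expected number = 0.0300 × 779 = 23.37 ≈ 23.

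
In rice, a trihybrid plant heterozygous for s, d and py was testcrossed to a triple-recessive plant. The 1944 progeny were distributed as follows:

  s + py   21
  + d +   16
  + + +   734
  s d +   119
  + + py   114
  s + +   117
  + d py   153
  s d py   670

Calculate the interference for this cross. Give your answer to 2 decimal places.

0.13

The two most frequent reciprocal classes, s d py and + + +, are the parental types, so the F1 was s d py / + + +.
The two rarest classes, s + py and + d +, are the double crossovers. Comparing them with the parentals, only the d allele has switched, so d is the middle locus and the order is s – d – py.
s–d: (270 + 37)/1944 = 0.1579; d–py: (233 + 37)/1944 = 0.1389.
Expected DCO frequency = 0.1579 × 0.1389 ≈ 0.02193; observed = 37/1944 ≈ 0.01903.
Coefficient of coincidence = 0.01903/0.02193 ≈ 0.87; interference = 1 − 0.87 = 0.13.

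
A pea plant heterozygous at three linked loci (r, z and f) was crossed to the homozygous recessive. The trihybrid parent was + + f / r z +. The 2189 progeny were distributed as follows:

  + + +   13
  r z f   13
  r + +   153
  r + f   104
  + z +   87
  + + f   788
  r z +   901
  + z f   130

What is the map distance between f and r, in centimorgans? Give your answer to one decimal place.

The two rarest classes, + + + and r z f, are the double crossovers. Comparing them with the parentals, only the f allele has switched, so f is the middle locus and the order is r – f – z.
Crossovers in the r–f interval produce the single-crossover classes r + f and + z + (104 + 87 = 191) plus the double crossovers (26).
RF(r–f) = (191 + 26) / 2189 = 217/2189 = 0.0991 → 9.9 centimorgans.

9.9 centimorgans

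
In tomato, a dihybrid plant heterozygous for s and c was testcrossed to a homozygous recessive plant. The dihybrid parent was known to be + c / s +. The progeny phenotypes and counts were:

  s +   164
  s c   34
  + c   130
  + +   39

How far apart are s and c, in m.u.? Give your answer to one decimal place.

19.9 m.u.

The recombinant classes are + + and s c: 39 + 34 = 73.
Recombination frequency = 73/367 = 0.1989 ≈ 19.9%, i.e. 19.9 m.u.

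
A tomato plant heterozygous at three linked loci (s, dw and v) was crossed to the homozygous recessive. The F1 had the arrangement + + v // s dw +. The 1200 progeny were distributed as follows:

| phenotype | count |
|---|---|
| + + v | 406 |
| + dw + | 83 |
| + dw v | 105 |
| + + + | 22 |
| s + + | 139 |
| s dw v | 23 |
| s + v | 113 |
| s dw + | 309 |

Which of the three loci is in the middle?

The two rarest classes, + + + and s dw v, are the double crossovers. Comparing them with the parentals, only the v allele has switched, so v is the middle locus and the order is s – v – dw.

v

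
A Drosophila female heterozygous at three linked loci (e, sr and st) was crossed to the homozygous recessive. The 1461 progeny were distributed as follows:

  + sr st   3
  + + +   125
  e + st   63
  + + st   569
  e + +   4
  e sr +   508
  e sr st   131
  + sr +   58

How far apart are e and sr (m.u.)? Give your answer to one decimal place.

The two most frequent reciprocal classes, + + st and e sr +, are the parental types, so the F1 was + + st / e sr +.
The two rarest classes, + sr st and e + +, are the double crossovers. Comparing them with the parentals, only the sr allele has switched, so sr is the middle locus and the order is st – sr – e.
Crossovers in the sr–e interval produce the single-crossover classes e + st and + sr + (63 + 58 = 121) plus the double crossovers (7).
RF(sr–e) = (121 + 7) / 1461 = 128/1461 = 0.0876 → 8.8 m.u.

8.8 m.u.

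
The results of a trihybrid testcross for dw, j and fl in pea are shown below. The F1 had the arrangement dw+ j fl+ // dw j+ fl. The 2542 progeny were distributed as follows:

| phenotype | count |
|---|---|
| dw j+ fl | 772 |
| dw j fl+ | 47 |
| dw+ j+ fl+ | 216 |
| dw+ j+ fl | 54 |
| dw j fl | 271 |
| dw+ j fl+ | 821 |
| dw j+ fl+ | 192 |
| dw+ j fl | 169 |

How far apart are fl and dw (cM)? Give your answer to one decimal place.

18.2 cM

The two rarest classes, dw j fl+ and dw+ j+ fl, are the double crossovers. Comparing them with the parentals, only the dw allele has switched, so dw is the middle locus and the order is fl – dw – j.
Crossovers in the fl–dw interval produce the single-crossover classes dw+ j fl and dw j+ fl+ (169 + 192 = 361) plus the double crossovers (101).
RF(fl–dw) = (361 + 101) / 2542 = 462/2542 = 0.1817 → 18.2 cM.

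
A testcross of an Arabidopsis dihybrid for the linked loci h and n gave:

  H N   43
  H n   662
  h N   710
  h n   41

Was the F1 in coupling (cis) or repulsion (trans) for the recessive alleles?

The two most frequent classes are H n (662) and h N (710); these are the parental (non-recombinant) types.
So the F1 carried H n on one chromosome and h N on the other — the recessive alleles are on opposite chromosomes (trans / repulsion).

trans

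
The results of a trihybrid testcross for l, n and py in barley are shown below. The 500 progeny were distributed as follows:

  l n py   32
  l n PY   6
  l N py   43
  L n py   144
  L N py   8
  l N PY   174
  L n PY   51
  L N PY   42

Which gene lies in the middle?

n

The two most frequent reciprocal classes, L n py and l N PY, are the parental types, so the F1 was L n py / l N PY.
The two rarest classes, L N py and l n PY, are the double crossovers. Comparing them with the parentals, only the n allele has switched, so n is the middle locus and the order is py – n – l.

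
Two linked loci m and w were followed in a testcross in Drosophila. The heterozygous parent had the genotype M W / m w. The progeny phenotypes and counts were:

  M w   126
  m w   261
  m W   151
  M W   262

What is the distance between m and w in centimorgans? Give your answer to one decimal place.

The recombinant classes are M w and m W: 126 + 151 = 277.
Recombination frequency = 277/800 = 0.3463 ≈ 34.6%, i.e. 34.6 centimorgans.

34.6 centimorgans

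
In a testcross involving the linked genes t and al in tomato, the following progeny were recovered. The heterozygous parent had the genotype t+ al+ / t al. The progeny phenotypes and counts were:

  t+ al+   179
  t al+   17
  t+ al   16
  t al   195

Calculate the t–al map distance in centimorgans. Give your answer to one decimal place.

8.1 centimorgans

The recombinant classes are t+ al and t al+: 16 + 17 = 33.
Recombination frequency = 33/407 = 0.0811 ≈ 8.1%, i.e. 8.1 centimorgans.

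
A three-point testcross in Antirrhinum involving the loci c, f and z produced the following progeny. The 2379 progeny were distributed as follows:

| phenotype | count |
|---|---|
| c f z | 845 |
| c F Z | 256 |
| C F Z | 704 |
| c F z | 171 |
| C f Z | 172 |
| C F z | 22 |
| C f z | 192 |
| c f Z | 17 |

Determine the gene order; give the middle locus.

z

The two most frequent reciprocal classes, c f z and C F Z, are the parental types, so the F1 was c f z / C F Z.
The two rarest classes, c f Z and C F z, are the double crossovers. Comparing them with the parentals, only the z allele has switched, so z is the middle locus and the order is f – z – c.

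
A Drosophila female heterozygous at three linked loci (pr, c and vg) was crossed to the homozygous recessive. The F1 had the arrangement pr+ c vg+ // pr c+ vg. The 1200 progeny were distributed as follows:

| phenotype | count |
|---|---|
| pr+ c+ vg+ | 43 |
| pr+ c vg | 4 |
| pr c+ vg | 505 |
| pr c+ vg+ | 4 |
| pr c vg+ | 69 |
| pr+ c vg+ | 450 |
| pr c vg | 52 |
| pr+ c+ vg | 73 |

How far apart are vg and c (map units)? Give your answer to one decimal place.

8.6 map units

The two rarest classes, pr+ c vg and pr c+ vg+, are the double crossovers. Comparing them with the parentals, only the vg allele has switched, so vg is the middle locus and the order is c – vg – pr.
Crossovers in the c–vg interval produce the single-crossover classes pr+ c+ vg+ and pr c vg (43 + 52 = 95) plus the double crossovers (8).
RF(c–vg) = (95 + 8) / 1200 = 103/1200 = 0.0858 → 8.6 map units.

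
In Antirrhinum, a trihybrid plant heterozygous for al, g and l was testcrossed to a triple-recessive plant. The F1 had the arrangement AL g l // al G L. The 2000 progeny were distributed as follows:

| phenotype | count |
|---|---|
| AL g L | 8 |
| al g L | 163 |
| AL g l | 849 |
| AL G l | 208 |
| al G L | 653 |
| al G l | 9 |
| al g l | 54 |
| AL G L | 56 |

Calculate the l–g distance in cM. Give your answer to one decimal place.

The two rarest classes, AL g L and al G l, are the double crossovers. Comparing them with the parentals, only the l allele has switched, so l is the middle locus and the order is al – l – g.
Crossovers in the l–g interval produce the single-crossover classes AL G l and al g L (208 + 163 = 371) plus the double crossovers (17).
RF(l–g) = (371 + 17) / 2000 = 388/2000 = 0.1940 → 19.4 cM.

19.4 cM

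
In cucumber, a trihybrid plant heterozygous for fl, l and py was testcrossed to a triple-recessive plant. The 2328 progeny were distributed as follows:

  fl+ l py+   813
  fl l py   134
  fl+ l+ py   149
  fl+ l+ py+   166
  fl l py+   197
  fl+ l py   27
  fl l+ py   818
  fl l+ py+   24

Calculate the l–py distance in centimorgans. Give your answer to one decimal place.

The two most frequent reciprocal classes, fl l+ py and fl+ l py+, are the parental types, so the F1 was fl l+ py / fl+ l py+.
The two rarest classes, fl l+ py+ and fl+ l py, are the double crossovers. Comparing them with the parentals, only the py allele has switched, so py is the middle locus and the order is l – py – fl.
Crossovers in the l–py interval produce the single-crossover classes fl l py and fl+ l+ py+ (134 + 166 = 300) plus the double crossovers (51).
RF(l–py) = (300 + 51) / 2328 = 351/2328 = 0.1508 → 15.1 centimorgans.

15.1 centimorgans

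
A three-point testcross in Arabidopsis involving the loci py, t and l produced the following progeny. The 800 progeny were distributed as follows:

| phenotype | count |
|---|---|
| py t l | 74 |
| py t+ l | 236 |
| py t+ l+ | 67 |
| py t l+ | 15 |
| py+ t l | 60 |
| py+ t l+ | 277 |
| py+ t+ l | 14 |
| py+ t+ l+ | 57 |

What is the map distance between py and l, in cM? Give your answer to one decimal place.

19.5 cM

The two most frequent reciprocal classes, py t+ l and py+ t l+, are the parental types, so the F1 was py t+ l / py+ t l+.
The two rarest classes, py+ t+ l and py t l+, are the double crossovers. Comparing them with the parentals, only the py allele has switched, so py is the middle locus and the order is l – py – t.
Crossovers in the l–py interval produce the single-crossover classes py t+ l+ and py+ t l (67 + 60 = 127) plus the double crossovers (29).
RF(l–py) = (127 + 29) / 800 = 156/800 = 0.1950 → 19.5 cM.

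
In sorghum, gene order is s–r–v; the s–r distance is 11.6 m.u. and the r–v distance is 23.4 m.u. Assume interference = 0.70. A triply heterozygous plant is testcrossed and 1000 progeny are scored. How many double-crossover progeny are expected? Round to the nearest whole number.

8

Map distances give recombination frequencies of 0.116 and 0.234 for the two intervals.
With interference 0.70 (so coincidence = 0.30), expected double-crossover frequency = 0.116 × 0.234 × 0.30 = 0.00814.
Expected number = 0.00814 × 1000 = 8.14 ≈ 8.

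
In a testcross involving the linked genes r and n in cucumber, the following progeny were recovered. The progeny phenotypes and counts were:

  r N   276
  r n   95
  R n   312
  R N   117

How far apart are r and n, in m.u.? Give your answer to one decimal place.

26.5 m.u.

The two most frequent classes, R n (312) and r N (276), are the parental types, so the F1 was R n / r N.
The recombinant classes are R N and r n: 117 + 95 = 212.
Recombination frequency = 212/800 = 0.2650 ≈ 26.5%, i.e. 26.5 m.u.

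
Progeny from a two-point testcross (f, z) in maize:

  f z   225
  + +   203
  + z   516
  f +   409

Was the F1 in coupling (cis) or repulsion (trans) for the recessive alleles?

trans

The two most frequent classes are + z (516) and f + (409); these are the parental (non-recombinant) types.
So the F1 carried + z on one chromosome and f + on the other — the recessive alleles are on opposite chromosomes (trans / repulsion).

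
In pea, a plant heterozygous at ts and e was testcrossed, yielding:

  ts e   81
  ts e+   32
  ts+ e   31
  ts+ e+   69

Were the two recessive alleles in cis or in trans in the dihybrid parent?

The two most frequent classes are ts+ e+ (69) and ts e (81); these are the parental (non-recombinant) types.
So the F1 carried ts+ e+ on one chromosome and ts e on the other — the recessive alleles are on the same chromosome (cis / coupling).

cis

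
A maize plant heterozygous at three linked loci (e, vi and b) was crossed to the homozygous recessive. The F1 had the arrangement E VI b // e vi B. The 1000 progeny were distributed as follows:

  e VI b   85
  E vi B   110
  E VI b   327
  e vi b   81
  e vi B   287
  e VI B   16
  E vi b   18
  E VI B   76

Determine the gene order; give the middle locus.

vi

The two rarest classes, E vi b and e VI B, are the double crossovers. Comparing them with the parentals, only the vi allele has switched, so vi is the middle locus and the order is b – vi – e.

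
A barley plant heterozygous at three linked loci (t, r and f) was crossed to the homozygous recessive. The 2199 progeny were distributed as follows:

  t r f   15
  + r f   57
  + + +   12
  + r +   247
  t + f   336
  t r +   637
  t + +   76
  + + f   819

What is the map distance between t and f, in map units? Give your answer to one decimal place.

27.7 map units

The two most frequent reciprocal classes, t r + and + + f, are the parental types, so the F1 was t r + / + + f.
The two rarest classes, t r f and + + +, are the double crossovers. Comparing them with the parentals, only the f allele has switched, so f is the middle locus and the order is r – f – t.
Crossovers in the f–t interval produce the single-crossover classes + r + and t + f (247 + 336 = 583) plus the double crossovers (27).
RF(f–t) = (583 + 27) / 2199 = 610/2199 = 0.2774 → 27.7 map units.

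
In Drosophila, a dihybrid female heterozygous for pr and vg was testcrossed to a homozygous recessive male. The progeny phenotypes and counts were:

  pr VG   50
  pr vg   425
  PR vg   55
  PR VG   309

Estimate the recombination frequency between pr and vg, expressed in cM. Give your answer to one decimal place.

The two most frequent classes, PR VG (309) and pr vg (425), are the parental types, so the F1 was PR VG / pr vg.
The recombinant classes are PR vg and pr VG: 55 + 50 = 105.
Recombination frequency = 105/839 = 0.1251 ≈ 12.5%, i.e. 12.5 cM.

12.5 cM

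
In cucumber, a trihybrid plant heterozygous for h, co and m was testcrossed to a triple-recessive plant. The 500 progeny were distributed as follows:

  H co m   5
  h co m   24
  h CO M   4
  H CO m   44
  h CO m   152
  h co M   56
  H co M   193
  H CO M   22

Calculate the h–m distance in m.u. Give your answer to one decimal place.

The two most frequent reciprocal classes, H co M and h CO m, are the parental types, so the F1 was H co M / h CO m.
The two rarest classes, H co m and h CO M, are the double crossovers. Comparing them with the parentals, only the m allele has switched, so m is the middle locus and the order is h – m – co.
Crossovers in the h–m interval produce the single-crossover classes h co M and H CO m (56 + 44 = 100) plus the double crossovers (9).
RF(h–m) = (100 + 9) / 500 = 109/500 = 0.2180 → 21.8 m.u.

21.8 m.u.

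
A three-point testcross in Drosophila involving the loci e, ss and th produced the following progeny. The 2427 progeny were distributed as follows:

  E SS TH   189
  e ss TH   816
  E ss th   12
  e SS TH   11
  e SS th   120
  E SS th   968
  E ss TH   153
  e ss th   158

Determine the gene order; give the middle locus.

The two most frequent reciprocal classes, e ss TH and E SS th, are the parental types, so the F1 was e ss TH / E SS th.
The two rarest classes, e SS TH and E ss th, are the double crossovers. Comparing them with the parentals, only the ss allele has switched, so ss is the middle locus and the order is th – ss – e.

ss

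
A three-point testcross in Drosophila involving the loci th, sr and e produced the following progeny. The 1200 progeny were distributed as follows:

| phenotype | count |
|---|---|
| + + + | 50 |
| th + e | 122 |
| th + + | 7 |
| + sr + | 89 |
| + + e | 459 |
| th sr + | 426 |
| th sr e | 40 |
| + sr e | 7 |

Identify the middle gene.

The two most frequent reciprocal classes, + + e and th sr +, are the parental types, so the F1 was + + e / th sr +.
The two rarest classes, + sr e and th + +, are the double crossovers. Comparing them with the parentals, only the sr allele has switched, so sr is the middle locus and the order is e – sr – th.

sr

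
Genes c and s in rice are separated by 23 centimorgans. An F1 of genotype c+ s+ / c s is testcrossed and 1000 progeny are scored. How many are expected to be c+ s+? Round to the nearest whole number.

A map distance of 23 centimorgans corresponds to a recombination frequency of 0.230.
The F1 is c+ s+ / c s, so c+ s+ is a parental gamete class with expected frequency (1 − r)/2 = 0.770/2 = 0.3850.
Expected number = 0.3850 × 1000 = 385.00 ≈ 385.

385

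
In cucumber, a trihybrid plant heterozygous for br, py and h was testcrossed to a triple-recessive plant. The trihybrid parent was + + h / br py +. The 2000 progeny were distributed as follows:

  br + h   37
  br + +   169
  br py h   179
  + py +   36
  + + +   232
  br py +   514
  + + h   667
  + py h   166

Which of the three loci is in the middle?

br

The two rarest classes, br + h and + py +, are the double crossovers. Comparing them with the parentals, only the br allele has switched, so br is the middle locus and the order is py – br – h.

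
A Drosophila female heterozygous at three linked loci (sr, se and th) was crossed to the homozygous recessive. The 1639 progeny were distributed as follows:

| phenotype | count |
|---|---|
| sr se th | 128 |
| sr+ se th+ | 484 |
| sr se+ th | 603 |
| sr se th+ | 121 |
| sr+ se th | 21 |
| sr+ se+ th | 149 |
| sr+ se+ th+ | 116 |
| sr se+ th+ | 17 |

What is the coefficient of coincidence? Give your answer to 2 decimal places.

0.72

The two most frequent reciprocal classes, sr se+ th and sr+ se th+, are the parental types, so the F1 was sr se+ th / sr+ se th+.
The two rarest classes, sr se+ th+ and sr+ se th, are the double crossovers. Comparing them with the parentals, only the th allele has switched, so th is the middle locus and the order is sr – th – se.
sr–th: (270 + 38)/1639 = 0.1879; th–se: (244 + 38)/1639 = 0.1721.
Expected DCO frequency = 0.1879 × 0.1721 ≈ 0.03234; observed = 38/1639 ≈ 0.02318.
Coefficient of coincidence = 0.02318/0.03234 ≈ 0.72.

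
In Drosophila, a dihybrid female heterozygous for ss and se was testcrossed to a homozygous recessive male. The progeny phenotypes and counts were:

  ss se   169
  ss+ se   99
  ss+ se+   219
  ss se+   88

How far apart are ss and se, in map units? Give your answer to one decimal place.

32.5 map units

The two most frequent classes, ss+ se+ (219) and ss se (169), are the parental types, so the F1 was ss+ se+ / ss se.
The recombinant classes are ss+ se and ss se+: 99 + 88 = 187.
Recombination frequency = 187/575 = 0.3252 ≈ 32.5%, i.e. 32.5 map units.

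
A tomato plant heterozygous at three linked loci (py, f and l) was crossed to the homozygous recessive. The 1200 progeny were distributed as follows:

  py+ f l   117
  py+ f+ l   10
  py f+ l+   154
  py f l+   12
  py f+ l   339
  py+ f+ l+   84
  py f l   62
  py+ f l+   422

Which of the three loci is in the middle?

The two most frequent reciprocal classes, py f+ l and py+ f l+, are the parental types, so the F1 was py f+ l / py+ f l+.
The two rarest classes, py+ f+ l and py f l+, are the double crossovers. Comparing them with the parentals, only the py allele has switched, so py is the middle locus and the order is f – py – l.

py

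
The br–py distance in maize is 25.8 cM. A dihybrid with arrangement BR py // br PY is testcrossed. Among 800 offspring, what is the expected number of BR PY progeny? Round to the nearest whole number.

A map distance of 25.8 cM corresponds to a recombination frequency of 0.258.
The F1 is BR py / br PY, so BR PY is a recombinant gamete class with expected frequency r/2 = 0.258/2 = 0.1290.
Expected number = 0.1290 × 800 = 103.20 ≈ 103.

103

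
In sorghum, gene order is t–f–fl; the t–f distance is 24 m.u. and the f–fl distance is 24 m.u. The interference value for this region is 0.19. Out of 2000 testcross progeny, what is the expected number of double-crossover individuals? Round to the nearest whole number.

93

Map distances give recombination frequencies of 0.240 and 0.240 for the two intervals.
With interference 0.19 (so coincidence = 0.81), expected double-crossover frequency = 0.240 × 0.240 × 0.81 = 0.04666.
Expected number = 0.04666 × 2000 = 93.31 ≈ 93.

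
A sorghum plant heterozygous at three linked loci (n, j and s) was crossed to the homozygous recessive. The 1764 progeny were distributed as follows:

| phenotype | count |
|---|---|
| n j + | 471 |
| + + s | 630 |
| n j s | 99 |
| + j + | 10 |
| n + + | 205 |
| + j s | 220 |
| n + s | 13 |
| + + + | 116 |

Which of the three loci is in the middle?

The two most frequent reciprocal classes, n j + and + + s, are the parental types, so the F1 was n j + / + + s.
The two rarest classes, + j + and n + s, are the double crossovers. Comparing them with the parentals, only the n allele has switched, so n is the middle locus and the order is s – n – j.

n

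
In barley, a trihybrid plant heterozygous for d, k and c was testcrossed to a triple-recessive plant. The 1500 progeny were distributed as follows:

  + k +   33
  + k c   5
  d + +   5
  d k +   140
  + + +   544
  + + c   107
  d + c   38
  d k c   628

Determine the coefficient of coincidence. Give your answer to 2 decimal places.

0.72

The two most frequent reciprocal classes, d k c and + + +, are the parental types, so the F1 was d k c / + + +.
The two rarest classes, + k c and d + +, are the double crossovers. Comparing them with the parentals, only the d allele has switched, so d is the middle locus and the order is k – d – c.
k–d: (71 + 10)/1500 = 0.0540; d–c: (247 + 10)/1500 = 0.1713.
Expected DCO frequency = 0.0540 × 0.1713 ≈ 0.00925; observed = 10/1500 ≈ 0.00667.
Coefficient of coincidence = 0.00667/0.00925 ≈ 0.72.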